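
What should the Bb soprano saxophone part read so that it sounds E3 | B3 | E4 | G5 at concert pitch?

F#3 C#4 F#4 A5

Written C4 sounds as Bb3 on the Bb soprano saxophone, so concert pitches are written a major second up.
E3 becomes F#3
B3 becomes C#4
E4 becomes F#4
G5 becomes A5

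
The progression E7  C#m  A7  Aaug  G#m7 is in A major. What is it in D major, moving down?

A major down to D major is a perfect fifth; each chord root moves by that interval while the quality stays the same.
E7: root E down a perfect fifth → A, giving A7.
C#m: root C# down a perfect fifth → F#, giving F#m.
A7: root A down a perfect fifth → D, giving D7.
Aaug: root A down a perfect fifth → D, giving Daug.
G#m7: root G# down a perfect fifth → C#, giving C#m7.

A7 F#m D7 Daug C#m7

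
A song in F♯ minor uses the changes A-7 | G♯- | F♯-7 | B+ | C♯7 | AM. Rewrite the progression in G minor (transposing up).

F♯ minor up to G minor is a minor second; each chord root moves by that interval while the quality stays the same.
A-7: root A up a minor second → Bb, giving Bb-7.
G♯-: root G♯ up a minor second → A, giving A-.
F♯-7: root F♯ up a minor second → G, giving G-7.
B+: root B up a minor second → C, giving C+.
C♯7: root C♯ up a minor second → D, giving D7.
AM: root A up a minor second → Bb, giving BbM.

Bb-7 A- G-7 C+ D7 BbM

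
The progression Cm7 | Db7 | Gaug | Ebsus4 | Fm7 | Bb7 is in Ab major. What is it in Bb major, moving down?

Ab major down to Bb major is a minor seventh; each chord root moves by that interval while the quality stays the same.
Cm7: root C down a minor seventh → D, giving Dm7.
Db7: root Db down a minor seventh → Eb, giving Eb7.
Gaug: root G down a minor seventh → A, giving Aaug.
Ebsus4: root Eb down a minor seventh → F, giving Fsus4.
Fm7: root F down a minor seventh → G, giving Gm7.
Bb7: root Bb down a minor seventh → C, giving C7.

Dm7 Eb7 Aaug Fsus4 Gm7 C7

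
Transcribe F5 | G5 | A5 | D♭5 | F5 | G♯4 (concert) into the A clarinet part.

Ab5 Bb5 C6 Fb5 Ab5 B4

The A clarinet sounds a minor third below written, so the written part must be a minor third above concert — transpose each note up.
F5 gives Ab5
G5 gives Bb5
A5 gives C6
Db5 gives Fb5
F5 gives Ab5
G#4 gives B4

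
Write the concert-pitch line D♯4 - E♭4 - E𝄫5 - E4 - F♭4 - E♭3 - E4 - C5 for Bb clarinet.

E#4 F4 Fb5 F#4 Gb4 F3 F#4 D5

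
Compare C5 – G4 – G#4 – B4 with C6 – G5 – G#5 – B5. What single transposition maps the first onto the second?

up a perfect octave

From C5 to C6 is 8 letter names — an octave of some quality.
C5 to C6 is 12 semitones, which makes it a perfect octave; the second version is higher, so the direction is up.
Checking another pair — B4 → B5 — gives the same interval.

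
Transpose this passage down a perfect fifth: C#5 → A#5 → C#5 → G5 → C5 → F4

C#5 to F#4
A#5 to D#5
C#5 to F#4
G5 to C5
C5 to F4
F4 to Bb3

F#4 D#5 F#4 C5 F4 Bb3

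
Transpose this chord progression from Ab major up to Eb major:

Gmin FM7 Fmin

Dmin CM7 Cmin

Ab major up to Eb major is a perfect fifth; each chord root moves by that interval while the quality stays the same.
Gmin: root G up a perfect fifth → D, giving Dmin.
FM7: root F up a perfect fifth → C, giving CM7.
Fmin: root F up a perfect fifth → C, giving Cmin.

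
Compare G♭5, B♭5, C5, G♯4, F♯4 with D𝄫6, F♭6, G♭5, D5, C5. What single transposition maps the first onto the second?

up a diminished fifth

Take the first pair: Gb5 → Dbb6. G to D spans 5 letter names, so the interval is some kind of fifth.
Gb5 to Dbb6 is 6 semitones, which makes it a diminished fifth; the second version is higher, so the direction is up.
Checking another pair — F#4 → C5 — gives the same interval.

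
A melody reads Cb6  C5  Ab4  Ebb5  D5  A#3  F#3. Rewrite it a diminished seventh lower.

Cb6 down a diminished seventh is D5.
C5: a seventh down reaches D, and 9 semitones makes it D#4.
A diminished seventh down from Ab4 gives B3.
A diminished seventh down from Ebb5 gives F4.
D5 down a diminished seventh is E#4.
A#3: a seventh down reaches B, and 9 semitones makes it B##2.
A diminished seventh down from F#3 gives G##2.

D5 D#4 B3 F4 E#4 B##2 G##2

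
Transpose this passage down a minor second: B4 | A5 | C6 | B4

A#4 G#5 B5 A#4

B4: a second down reaches A, and 1 semitone makes it A#4.
A minor second down from A5 gives G#5.
C6 down a minor second is B5.
B4 down a minor second is A#4.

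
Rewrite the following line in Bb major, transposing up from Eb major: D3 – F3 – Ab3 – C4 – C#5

A3 C4 Eb4 G4 G#5

From Eb up to Bb is a perfect fifth; apply that to each pitch.
D3 to A3
F3 to C4
Ab3 to Eb4
C4 to G4
C#5 to G#5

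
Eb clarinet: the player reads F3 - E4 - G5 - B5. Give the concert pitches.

Ab3 G4 Bb5 D6

The Eb clarinet sounds a minor third above written, so transpose each written note up a minor third.
F3 → Ab3
E4 → G4
G5 → Bb5
B5 → D6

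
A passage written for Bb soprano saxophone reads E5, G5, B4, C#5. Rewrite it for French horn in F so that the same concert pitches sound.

A5 C6 E5 F#5

First find concert pitch: the Bb soprano saxophone sounds a major second below written, so E5 G5 B4 C#5 sounds D5 F5 A4 B4.
Then write for French horn in F: it sounds a perfect fifth below written, so the part must be a perfect fifth above concert.
D5 → A5
F5 → C6
A4 → E5
B4 → F#5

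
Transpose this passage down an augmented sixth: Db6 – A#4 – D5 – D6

Fbb5 C4 Fb4 Fb5

An augmented sixth down from Db6 gives Fbb5.
A#4 down an augmented sixth is C4.
An augmented sixth down from D5 gives Fb4.
D6: a sixth down reaches F, and 10 semitones makes it Fb5.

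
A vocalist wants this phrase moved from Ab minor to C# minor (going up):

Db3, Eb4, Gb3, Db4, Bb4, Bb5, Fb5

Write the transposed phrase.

From Ab up to C# is an augmented third; apply that to each pitch.
Db3 becomes F#3
Eb4 becomes G#4
Gb3 becomes B3
Db4 becomes F#4
Bb4 becomes D#5
Bb5 becomes D#6
Fb5 becomes A5

F#3 G#4 B3 F#4 D#5 D#6 A5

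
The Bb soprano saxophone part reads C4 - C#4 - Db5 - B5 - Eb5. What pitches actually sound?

The Bb soprano saxophone sounds a major second below written, so transpose each written note down a major second.
C4 → Bb3
C#4 → B3
Db5 → Cb5
B5 → A5
Eb5 → Db5

Bb3 B3 Cb5 A5 Db5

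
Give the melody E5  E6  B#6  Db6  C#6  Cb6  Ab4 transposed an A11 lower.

Bb3 Bb4 F#5 Abb4 G4 Gbb4 Ebb3

E5 to Bb3
E6 to Bb4
B#6 to F#5
Db6 to Abb4
C#6 to G4
Cb6 to Gbb4
Ab4 to Ebb3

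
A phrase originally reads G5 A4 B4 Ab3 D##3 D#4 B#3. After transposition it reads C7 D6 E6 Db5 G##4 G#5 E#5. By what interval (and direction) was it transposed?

up a perfect eleventh

Take the first pair: G5 → C7. G to C spans 11 letter names, so the interval is some kind of eleventh.
G5 to C7 is 17 semitones, which makes it a perfect eleventh; the second version is higher, so the direction is up.
Checking another pair — B#3 → E#5 — gives the same interval.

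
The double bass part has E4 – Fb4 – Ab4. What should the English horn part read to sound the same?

B3 Cb4 Eb4

First find concert pitch: the double bass sounds a perfect octave below written, so E4 Fb4 Ab4 sounds E3 Fb3 Ab3.
Then write for English horn: it sounds a perfect fifth below written, so the part must be a perfect fifth above concert.
E3 → B3
Fb3 → Cb4
Ab3 → Eb4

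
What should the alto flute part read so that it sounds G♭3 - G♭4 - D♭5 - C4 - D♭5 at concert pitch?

Cb4 Cb5 Gb5 F4 Gb5

The alto flute sounds a perfect fourth below written, so the written part must be a perfect fourth above concert — transpose each note up.
Gb3 to Cb4
Gb4 to Cb5
Db5 to Gb5
C4 to F4
Db5 to Gb5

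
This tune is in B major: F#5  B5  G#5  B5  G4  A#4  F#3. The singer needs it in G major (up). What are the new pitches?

D6 G6 E6 G6 Eb5 F#5 D4

B major to G major up is a minor sixth, so every note moves up by that interval.
F#5 gives D6
B5 gives G6
G#5 gives E6
B5 gives G6
G4 gives Eb5
A#4 gives F#5
F#3 gives D4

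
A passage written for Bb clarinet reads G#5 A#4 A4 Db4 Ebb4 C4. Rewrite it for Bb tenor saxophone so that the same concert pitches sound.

G#6 A#5 A5 Db5 Ebb5 C5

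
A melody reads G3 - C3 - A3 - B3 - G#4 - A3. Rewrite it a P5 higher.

D4 G3 E4 F#4 D#5 E4

G3 to D4
C3 to G3
A3 to E4
B3 to F#4
G#4 to D#5
A3 to E4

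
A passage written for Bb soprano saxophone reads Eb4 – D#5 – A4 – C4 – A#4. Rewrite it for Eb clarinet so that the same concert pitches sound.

First find concert pitch: the Bb soprano saxophone sounds a major second below written, so Eb4 D#5 A4 C4 A#4 sounds Db4 C#5 G4 Bb3 G#4.
Then write for Eb clarinet: it sounds a minor third above written, so the part must be a minor third below concert.
Db4 → Bb3
C#5 → A#4
G4 → E4
Bb3 → G3
G#4 → E#4

Bb3 A#4 E4 G3 E#4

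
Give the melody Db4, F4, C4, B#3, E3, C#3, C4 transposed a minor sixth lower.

Db4 to F3
F4 to A3
C4 to E3
B#3 to D##3
E3 to G#2
C#3 to E#2
C4 to E3

F3 A3 E3 D##3 G#2 E#2 E3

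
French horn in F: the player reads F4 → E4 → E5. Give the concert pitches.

Written C4 on the French horn in F sounds as F3, a perfect fifth lower; apply that shift to every note.
F4 -> Bb3
E4 -> A3
E5 -> A4

Bb3 A3 A4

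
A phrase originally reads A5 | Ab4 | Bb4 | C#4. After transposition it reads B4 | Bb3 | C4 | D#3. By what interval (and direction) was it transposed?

down a minor seventh

From A5 to B4 is 7 letter names — a seventh of some quality.
B4 to A5 is 10 semitones, which makes it a minor seventh; the second version is lower, so the direction is down.
Checking another pair — C#4 → D#3 — gives the same interval.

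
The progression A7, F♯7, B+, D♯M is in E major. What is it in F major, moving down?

Bb7 G7 C+ EM

E major down to F major is a major seventh; each chord root moves by that interval while the quality stays the same.
A7: root A down a major seventh → Bb, giving Bb7.
F♯7: root F♯ down a major seventh → G, giving G7.
B+: root B down a major seventh → C, giving C+.
D♯M: root D♯ down a major seventh → E, giving EM.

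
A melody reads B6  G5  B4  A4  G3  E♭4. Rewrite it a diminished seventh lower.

C##6 A#4 C##4 B#3 A#2 F#3

B6 down a diminished seventh is C##6.
G5: a seventh down reaches A, and 9 semitones makes it A#4.
B4: a seventh down reaches C, and 9 semitones makes it C##4.
A4 down a diminished seventh is B#3.
A diminished seventh down from G3 gives A#2.
Eb4 down a diminished seventh is F#3.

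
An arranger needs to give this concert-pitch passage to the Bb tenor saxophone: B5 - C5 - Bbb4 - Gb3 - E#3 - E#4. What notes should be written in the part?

The Bb tenor saxophone sounds a major ninth below written, so the written part must be a major ninth above concert — transpose each note up.
B5 gives C#7
C5 gives D6
Bbb4 gives Cb6
Gb3 gives Ab4
E#3 gives F##4
E#4 gives F##5

C#7 D6 Cb6 Ab4 F##4 F##5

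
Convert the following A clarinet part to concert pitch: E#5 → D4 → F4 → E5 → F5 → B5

C##5 B3 D4 C#5 D5 G#5

The A clarinet sounds a minor third below written, so transpose each written note down a minor third.
E#5 to C##5
D4 to B3
F4 to D4
E5 to C#5
F5 to D5
B5 to G#5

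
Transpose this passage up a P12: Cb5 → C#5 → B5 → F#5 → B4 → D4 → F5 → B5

Cb5 gives Gb6
C#5 gives G#6
B5 gives F#7
F#5 gives C#7
B4 gives F#6
D4 gives A5
F5 gives C7
B5 gives F#7

Gb6 G#6 F#7 C#7 F#6 A5 C7 F#7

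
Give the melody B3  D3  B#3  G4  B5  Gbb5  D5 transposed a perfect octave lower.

B2 D2 B#2 G3 B4 Gbb4 D4

B3: an octave down reaches B, and 12 semitones makes it B2.
D3: an octave down reaches D, and 12 semitones makes it D2.
B#3 down a perfect octave is B#2.
G4 down a perfect octave is G3.
A perfect octave down from B5 gives B4.
A perfect octave down from Gbb5 gives Gbb4.
D5: an octave down reaches D, and 12 semitones makes it D4.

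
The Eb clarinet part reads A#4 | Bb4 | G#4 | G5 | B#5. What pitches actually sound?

C#5 Db5 B4 Bb5 D#6

Written C4 on the Eb clarinet sounds as Eb4, a minor third higher; apply that shift to every note.
A#4 to C#5
Bb4 to Db5
G#4 to B4
G5 to Bb5
B#5 to D#6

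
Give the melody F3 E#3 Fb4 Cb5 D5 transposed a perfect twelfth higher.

F3: a twelfth up reaches C, and 19 semitones makes it C5.
A perfect twelfth up from E#3 gives B#4.
Fb4: a twelfth up reaches C, and 19 semitones makes it Cb6.
A perfect twelfth up from Cb5 gives Gb6.
A perfect twelfth up from D5 gives A6.

C5 B#4 Cb6 Gb6 A6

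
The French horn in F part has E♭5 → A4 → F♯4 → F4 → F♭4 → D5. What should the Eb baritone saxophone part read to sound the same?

First find concert pitch: the French horn in F sounds a perfect fifth below written, so E♭5 A4 F♯4 F4 F♭4 D5 sounds Ab4 D4 B3 Bb3 Bbb3 G4.
Then write for Eb baritone saxophone: it sounds a major thirteenth below written, so the part must be a major thirteenth above concert.
Ab4 → F6
D4 → B5
B3 → G#5
Bb3 → G5
Bbb3 → Gb5
G4 → E6

F6 B5 G#5 G5 Gb5 E6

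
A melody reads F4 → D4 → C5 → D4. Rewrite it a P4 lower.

C4 A3 G4 A3

A perfect fourth down from F4 gives C4.
D4 down a perfect fourth is A3.
A perfect fourth down from C5 gives G4.
A perfect fourth down from D4 gives A3.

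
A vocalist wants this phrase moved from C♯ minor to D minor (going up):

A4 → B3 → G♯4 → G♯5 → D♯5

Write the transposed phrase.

Bb4 C4 A4 A5 E5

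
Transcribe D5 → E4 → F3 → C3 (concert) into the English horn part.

The English horn sounds a perfect fifth below written, so the written part must be a perfect fifth above concert — transpose each note up.
D5 gives A5
E4 gives B4
F3 gives C4
C3 gives G3

A5 B4 C4 G3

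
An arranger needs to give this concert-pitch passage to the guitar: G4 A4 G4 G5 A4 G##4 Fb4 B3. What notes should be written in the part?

G5 A5 G5 G6 A5 G##5 Fb5 B4

The guitar sounds a perfect octave below written, so the written part must be a perfect octave above concert — transpose each note up.
G4 → G5
A4 → A5
G4 → G5
G5 → G6
A4 → A5
G##4 → G##5
Fb4 → Fb5
B3 → B4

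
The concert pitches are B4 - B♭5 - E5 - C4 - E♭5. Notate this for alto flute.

E5 Eb6 A5 F4 Ab5

The alto flute sounds a perfect fourth below written, so the written part must be a perfect fourth above concert — transpose each note up.
B4 becomes E5
Bb5 becomes Eb6
E5 becomes A5
C4 becomes F4
Eb5 becomes Ab5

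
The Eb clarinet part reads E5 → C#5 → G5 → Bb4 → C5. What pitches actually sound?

G5 E5 Bb5 Db5 Eb5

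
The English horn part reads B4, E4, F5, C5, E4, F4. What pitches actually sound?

E4 A3 Bb4 F4 A3 Bb3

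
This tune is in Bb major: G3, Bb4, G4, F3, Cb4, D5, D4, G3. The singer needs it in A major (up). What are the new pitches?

F#4 A5 F#5 E4 Bb4 C#6 C#5 F#4

Bb major to A major up is a major seventh, so every note moves up by that interval.
G3 -> F#4
Bb4 -> A5
G4 -> F#5
F3 -> E4
Cb4 -> Bb4
D5 -> C#6
D4 -> C#5
G3 -> F#4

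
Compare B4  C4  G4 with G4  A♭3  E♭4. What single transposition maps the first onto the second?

down a major third

From B4 to G4 is 3 letter names — a third of some quality.
G4 to B4 is 4 semitones, which makes it a major third; the second version is lower, so the direction is down.
Checking another pair — G4 → Eb4 — gives the same interval.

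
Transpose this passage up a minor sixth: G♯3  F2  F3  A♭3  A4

G#3: a sixth up reaches E, and 8 semitones makes it E4.
F2: a sixth up reaches D, and 8 semitones makes it Db3.
A minor sixth up from F3 gives Db4.
Ab3 up a minor sixth is Fb4.
A4: a sixth up reaches F, and 8 semitones makes it F5.

E4 Db3 Db4 Fb4 F5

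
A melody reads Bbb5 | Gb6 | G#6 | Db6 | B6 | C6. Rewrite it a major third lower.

Gbb5 Ebb6 E6 Bbb5 G6 Ab5

A major third down from Bbb5 gives Gbb5.
Gb6 down a major third is Ebb6.
A major third down from G#6 gives E6.
Db6 down a major third is Bbb5.
B6 down a major third is G6.
C6 down a major third is Ab5.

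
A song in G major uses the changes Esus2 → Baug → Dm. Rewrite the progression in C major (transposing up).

Asus2 Eaug Gm

G major up to C major is a perfect fourth; each chord root moves by that interval while the quality stays the same.
Esus2: root E up a perfect fourth → A, giving Asus2.
Baug: root B up a perfect fourth → E, giving Eaug.
Dm: root D up a perfect fourth → G, giving Gm.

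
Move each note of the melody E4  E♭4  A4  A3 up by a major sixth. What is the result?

E4 up a major sixth is C#5.
A major sixth up from Eb4 gives C5.
A4: a sixth up reaches F, and 9 semitones makes it F#5.
A3: a sixth up reaches F, and 9 semitones makes it F#4.

C#5 C5 F#5 F#4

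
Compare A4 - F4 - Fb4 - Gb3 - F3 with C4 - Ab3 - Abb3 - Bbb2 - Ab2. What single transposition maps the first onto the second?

down a major sixth

Take the first pair: A4 → C4. A to C spans 6 letter names, so the interval is some kind of sixth.
C4 to A4 is 9 semitones, which makes it a major sixth; the second version is lower, so the direction is down.
Checking another pair — F3 → Ab2 — gives the same interval.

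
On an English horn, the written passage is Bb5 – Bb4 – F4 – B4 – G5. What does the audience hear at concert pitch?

Written C4 on the English horn sounds as F3, a perfect fifth lower; apply that shift to every note.
Bb5 gives Eb5
Bb4 gives Eb4
F4 gives Bb3
B4 gives E4
G5 gives C5

Eb5 Eb4 Bb3 E4 C5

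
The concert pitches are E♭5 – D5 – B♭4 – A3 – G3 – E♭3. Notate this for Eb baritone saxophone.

C7 B6 G6 F#5 E5 C5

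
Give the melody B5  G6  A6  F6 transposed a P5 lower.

B5 to E5
G6 to C6
A6 to D6
F6 to Bb5

E5 C6 D6 Bb5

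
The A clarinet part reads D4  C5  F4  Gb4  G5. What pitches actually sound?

Written C4 on the A clarinet sounds as A3, a minor third lower; apply that shift to every note.
D4 gives B3
C5 gives A4
F4 gives D4
Gb4 gives Eb4
G5 gives E5

B3 A4 D4 Eb4 E5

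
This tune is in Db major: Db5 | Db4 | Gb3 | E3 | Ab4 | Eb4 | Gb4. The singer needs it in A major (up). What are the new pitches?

A5 A4 D4 B#3 E5 B4 D5

Db major to A major up is an augmented fifth, so every note moves up by that interval.
Db5 becomes A5
Db4 becomes A4
Gb3 becomes D4
E3 becomes B#3
Ab4 becomes E5
Eb4 becomes B4
Gb4 becomes D5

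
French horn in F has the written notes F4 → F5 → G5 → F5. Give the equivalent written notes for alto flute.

Eb4 Eb5 F5 Eb5

First find concert pitch: the French horn in F sounds a perfect fifth below written, so F4 F5 G5 F5 sounds Bb3 Bb4 C5 Bb4.
Then write for alto flute: it sounds a perfect fourth below written, so the part must be a perfect fourth above concert.
Bb3 → Eb4
Bb4 → Eb5
C5 → F5
Bb4 → Eb5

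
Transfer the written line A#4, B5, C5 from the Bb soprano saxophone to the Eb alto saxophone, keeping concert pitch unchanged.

First find concert pitch: the Bb soprano saxophone sounds a major second below written, so A#4 B5 C5 sounds G#4 A5 Bb4.
Then write for Eb alto saxophone: it sounds a major sixth below written, so the part must be a major sixth above concert.
G#4 → E#5
A5 → F#6
Bb4 → G5

E#5 F#6 G5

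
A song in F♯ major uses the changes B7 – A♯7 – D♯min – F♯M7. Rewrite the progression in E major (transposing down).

F♯ major down to E major is a major second; each chord root moves by that interval while the quality stays the same.
B7: root B down a major second → A, giving A7.
A♯7: root A♯ down a major second → G#, giving G#7.
D♯min: root D♯ down a major second → C#, giving C#min.
F♯M7: root F♯ down a major second → E, giving EM7.

A7 G#7 C#min EM7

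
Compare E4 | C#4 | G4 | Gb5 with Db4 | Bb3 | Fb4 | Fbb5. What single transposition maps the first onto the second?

down an augmented second

From E4 to Db4 is 2 letter names — a second of some quality.
Db4 to E4 is 3 semitones, which makes it an augmented second; the second version is lower, so the direction is down.
Checking another pair — Gb5 → Fbb5 — gives the same interval.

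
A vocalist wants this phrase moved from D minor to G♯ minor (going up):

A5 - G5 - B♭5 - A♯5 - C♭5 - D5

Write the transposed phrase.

D#6 C#6 E6 D##6 F5 G#5

From D up to G♯ is an augmented fourth; apply that to each pitch.
A5 to D#6
G5 to C#6
Bb5 to E6
A#5 to D##6
Cb5 to F5
D5 to G#5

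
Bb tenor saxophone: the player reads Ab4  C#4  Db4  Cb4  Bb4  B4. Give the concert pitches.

Written C4 on the Bb tenor saxophone sounds as Bb2, a major ninth lower; apply that shift to every note.
Ab4 gives Gb3
C#4 gives B2
Db4 gives Cb3
Cb4 gives Bbb2
Bb4 gives Ab3
B4 gives A3

Gb3 B2 Cb3 Bbb2 Ab3 A3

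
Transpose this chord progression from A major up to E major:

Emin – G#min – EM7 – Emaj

Bmin D#min BM7 Bmaj

A major up to E major is a perfect fifth; each chord root moves by that interval while the quality stays the same.
Emin: root E up a perfect fifth → B, giving Bmin.
G#min: root G# up a perfect fifth → D#, giving D#min.
EM7: root E up a perfect fifth → B, giving BM7.
Emaj: root E up a perfect fifth → B, giving Bmaj.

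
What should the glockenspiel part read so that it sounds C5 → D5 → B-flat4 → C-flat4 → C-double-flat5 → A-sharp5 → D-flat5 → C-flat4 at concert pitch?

The glockenspiel sounds a perfect fifteenth above written, so the written part must be a perfect fifteenth below concert — transpose each note down.
C5 becomes C3
D5 becomes D3
Bb4 becomes Bb2
Cb4 becomes Cb2
Cbb5 becomes Cbb3
A#5 becomes A#3
Db5 becomes Db3
Cb4 becomes Cb2

C3 D3 Bb2 Cb2 Cbb3 A#3 Db3 Cb2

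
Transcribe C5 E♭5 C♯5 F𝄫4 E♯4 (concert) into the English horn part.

G5 Bb5 G#5 Cbb5 B#4

The English horn sounds a perfect fifth below written, so the written part must be a perfect fifth above concert — transpose each note up.
C5 -> G5
Eb5 -> Bb5
C#5 -> G#5
Fbb4 -> Cbb5
E#4 -> B#4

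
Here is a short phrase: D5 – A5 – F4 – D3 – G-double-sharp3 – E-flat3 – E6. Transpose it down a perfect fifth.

D5 gives G4
A5 gives D5
F4 gives Bb3
D3 gives G2
G##3 gives C##3
Eb3 gives Ab2
E6 gives A5

G4 D5 Bb3 G2 C##3 Ab2 A5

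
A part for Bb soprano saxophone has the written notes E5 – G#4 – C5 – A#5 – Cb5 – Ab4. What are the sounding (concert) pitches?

Written C4 on the Bb soprano saxophone sounds as Bb3, a major second lower; apply that shift to every note.
E5 gives D5
G#4 gives F#4
C5 gives Bb4
A#5 gives G#5
Cb5 gives Bbb4
Ab4 gives Gb4

D5 F#4 Bb4 G#5 Bbb4 Gb4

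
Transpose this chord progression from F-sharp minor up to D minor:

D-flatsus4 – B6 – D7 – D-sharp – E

Bbbsus4 G6 Bb7 B C

F-sharp minor up to D minor is a minor sixth; each chord root moves by that interval while the quality stays the same.
D-flatsus4: root D-flat up a minor sixth → Bbb, giving Bbbsus4.
B6: root B up a minor sixth → G, giving G6.
D7: root D up a minor sixth → Bb, giving Bb7.
D-sharp: root D-sharp up a minor sixth → B, giving B.
E: root E up a minor sixth → C, giving C.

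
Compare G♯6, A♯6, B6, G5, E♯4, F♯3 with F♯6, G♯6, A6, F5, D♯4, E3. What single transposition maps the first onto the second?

down a major second

From G#6 to F#6 is 2 letter names — a second of some quality.
F#6 to G#6 is 2 semitones, which makes it a major second; the second version is lower, so the direction is down.
Checking another pair — F#3 → E3 — gives the same interval.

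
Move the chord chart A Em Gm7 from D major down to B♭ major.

D major down to B♭ major is a major third; each chord root moves by that interval while the quality stays the same.
A: root A down a major third → F, giving F.
Em: root E down a major third → C, giving Cm.
Gm7: root G down a major third → Eb, giving Ebm7.

F Cm Ebm7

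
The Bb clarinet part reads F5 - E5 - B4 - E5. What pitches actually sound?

The Bb clarinet sounds a major second below written, so transpose each written note down a major second.
F5 becomes Eb5
E5 becomes D5
B4 becomes A4
E5 becomes D5

Eb5 D5 A4 D5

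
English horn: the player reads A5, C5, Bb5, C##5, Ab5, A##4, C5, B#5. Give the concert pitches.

D5 F4 Eb5 F##4 Db5 D##4 F4 E#5

The English horn sounds a perfect fifth below written, so transpose each written note down a perfect fifth.
A5 becomes D5
C5 becomes F4
Bb5 becomes Eb5
C##5 becomes F##4
Ab5 becomes Db5
A##4 becomes D##4
C5 becomes F4
B#5 becomes E#5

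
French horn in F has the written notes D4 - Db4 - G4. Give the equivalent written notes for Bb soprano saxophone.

First find concert pitch: the French horn in F sounds a perfect fifth below written, so D4 Db4 G4 sounds G3 Gb3 C4.
Then write for Bb soprano saxophone: it sounds a major second below written, so the part must be a major second above concert.
G3 → A3
Gb3 → Ab3
C4 → D4

A3 Ab3 D4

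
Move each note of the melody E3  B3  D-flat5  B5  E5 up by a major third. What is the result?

G#3 D#4 F5 D#6 G#5

E3 gives G#3
B3 gives D#4
Db5 gives F5
B5 gives D#6
E5 gives G#5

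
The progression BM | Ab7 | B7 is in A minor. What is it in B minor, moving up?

A minor up to B minor is a major second; each chord root moves by that interval while the quality stays the same.
BM: root B up a major second → C#, giving C#M.
Ab7: root Ab up a major second → Bb, giving Bb7.
B7: root B up a major second → C#, giving C#7.

C#M Bb7 C#7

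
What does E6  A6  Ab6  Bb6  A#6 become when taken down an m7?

F#5 B5 Bb5 C6 B#5

E6 to F#5
A6 to B5
Ab6 to Bb5
Bb6 to C6
A#6 to B#5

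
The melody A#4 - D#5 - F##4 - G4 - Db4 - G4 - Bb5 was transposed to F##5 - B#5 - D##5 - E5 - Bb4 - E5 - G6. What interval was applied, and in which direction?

up a major sixth

Take the first pair: A#4 → F##5. A to F spans 6 letter names, so the interval is some kind of sixth.
A#4 to F##5 is 9 semitones, which makes it a major sixth; the second version is higher, so the direction is up.
Checking another pair — Bb5 → G6 — gives the same interval.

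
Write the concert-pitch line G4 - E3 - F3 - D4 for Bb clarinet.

The Bb clarinet sounds a major second below written, so the written part must be a major second above concert — transpose each note up.
G4 -> A4
E3 -> F#3
F3 -> G3
D4 -> E4

A4 F#3 G3 E4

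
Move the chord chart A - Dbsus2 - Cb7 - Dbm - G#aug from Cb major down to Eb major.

C# Fsus2 Eb7 Fm B#aug

Cb major down to Eb major is a minor sixth; each chord root moves by that interval while the quality stays the same.
A: root A down a minor sixth → C#, giving C#.
Dbsus2: root Db down a minor sixth → F, giving Fsus2.
Cb7: root Cb down a minor sixth → Eb, giving Eb7.
Dbm: root Db down a minor sixth → F, giving Fm.
G#aug: root G# down a minor sixth → B#, giving B#aug.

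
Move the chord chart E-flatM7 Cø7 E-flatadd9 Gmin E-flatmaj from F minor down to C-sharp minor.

BM7 G#ø7 Badd9 D#min Bmaj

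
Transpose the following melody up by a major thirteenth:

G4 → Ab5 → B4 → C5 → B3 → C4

E6 F7 G#6 A6 G#5 A5

G4 -> E6
Ab5 -> F7
B4 -> G#6
C5 -> A6
B3 -> G#5
C4 -> A5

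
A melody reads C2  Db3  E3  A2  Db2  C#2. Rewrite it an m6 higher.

C2: a sixth up reaches A, and 8 semitones makes it Ab2.
Db3 up a minor sixth is Bbb3.
A minor sixth up from E3 gives C4.
A minor sixth up from A2 gives F3.
A minor sixth up from Db2 gives Bbb2.
C#2: a sixth up reaches A, and 8 semitones makes it A2.

Ab2 Bbb3 C4 F3 Bbb2 A2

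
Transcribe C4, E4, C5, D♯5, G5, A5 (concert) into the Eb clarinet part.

Written C4 sounds as Eb4 on the Eb clarinet, so concert pitches are written a minor third down.
C4 -> A3
E4 -> C#4
C5 -> A4
D#5 -> B#4
G5 -> E5
A5 -> F#5

A3 C#4 A4 B#4 E5 F#5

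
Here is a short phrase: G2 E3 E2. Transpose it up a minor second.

Ab2 F3 F2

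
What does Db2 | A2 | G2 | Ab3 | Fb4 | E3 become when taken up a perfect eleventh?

Gb3 D4 C4 Db5 Bbb5 A4

Db2 up a perfect eleventh is Gb3.
A2 up a perfect eleventh is D4.
G2 up a perfect eleventh is C4.
Ab3 up a perfect eleventh is Db5.
Fb4 up a perfect eleventh is Bbb5.
A perfect eleventh up from E3 gives A4.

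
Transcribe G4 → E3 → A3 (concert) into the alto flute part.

Written C4 sounds as G3 on the alto flute, so concert pitches are written a perfect fourth up.
G4 -> C5
E3 -> A3
A3 -> D4

C5 A3 D4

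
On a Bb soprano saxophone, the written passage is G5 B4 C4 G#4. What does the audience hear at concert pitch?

F5 A4 Bb3 F#4

Written C4 on the Bb soprano saxophone sounds as Bb3, a major second lower; apply that shift to every note.
G5 → F5
B4 → A4
C4 → Bb3
G#4 → F#4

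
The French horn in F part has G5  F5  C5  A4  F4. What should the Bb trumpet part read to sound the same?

First find concert pitch: the French horn in F sounds a perfect fifth below written, so G5 F5 C5 A4 F4 sounds C5 Bb4 F4 D4 Bb3.
Then write for Bb trumpet: it sounds a major second below written, so the part must be a major second above concert.
C5 → D5
Bb4 → C5
F4 → G4
D4 → E4
Bb3 → C4

D5 C5 G4 E4 C4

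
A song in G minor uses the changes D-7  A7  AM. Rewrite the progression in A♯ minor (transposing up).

E#-7 B#7 B#M

G minor up to A♯ minor is an augmented second; each chord root moves by that interval while the quality stays the same.
D-7: root D up an augmented second → E#, giving E#-7.
A7: root A up an augmented second → B#, giving B#7.
AM: root A up an augmented second → B#, giving B#M.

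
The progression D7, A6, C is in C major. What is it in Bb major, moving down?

C major down to Bb major is a major second; each chord root moves by that interval while the quality stays the same.
D7: root D down a major second → C, giving C7.
A6: root A down a major second → G, giving G6.
C: root C down a major second → Bb, giving Bb.

C7 G6 Bb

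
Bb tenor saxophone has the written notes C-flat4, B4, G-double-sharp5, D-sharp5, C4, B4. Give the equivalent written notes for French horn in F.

First find concert pitch: the Bb tenor saxophone sounds a major ninth below written, so C-flat4 B4 G-double-sharp5 D-sharp5 C4 B4 sounds Bbb2 A3 F##4 C#4 Bb2 A3.
Then write for French horn in F: it sounds a perfect fifth below written, so the part must be a perfect fifth above concert.
Bbb2 → Fb3
A3 → E4
F##4 → C##5
C#4 → G#4
Bb2 → F3
A3 → E4

Fb3 E4 C##5 G#4 F3 E4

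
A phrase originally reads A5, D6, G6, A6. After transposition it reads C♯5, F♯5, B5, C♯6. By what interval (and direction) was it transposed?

down a minor sixth

From A5 to C#5 is 6 letter names — a sixth of some quality.
C#5 to A5 is 8 semitones, which makes it a minor sixth; the second version is lower, so the direction is down.
Checking another pair — A6 → C#6 — gives the same interval.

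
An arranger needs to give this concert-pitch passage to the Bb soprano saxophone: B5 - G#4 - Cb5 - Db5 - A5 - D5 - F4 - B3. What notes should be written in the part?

C#6 A#4 Db5 Eb5 B5 E5 G4 C#4

Written C4 sounds as Bb3 on the Bb soprano saxophone, so concert pitches are written a major second up.
B5 -> C#6
G#4 -> A#4
Cb5 -> Db5
Db5 -> Eb5
A5 -> B5
D5 -> E5
F4 -> G4
B3 -> C#4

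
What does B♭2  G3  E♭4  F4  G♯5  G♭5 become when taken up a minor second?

Cb3 Ab3 Fb4 Gb4 A5 Abb5

Bb2: a second up reaches C, and 1 semitone makes it Cb3.
G3: a second up reaches A, and 1 semitone makes it Ab3.
Eb4: a second up reaches F, and 1 semitone makes it Fb4.
A minor second up from F4 gives Gb4.
G#5: a second up reaches A, and 1 semitone makes it A5.
Gb5: a second up reaches A, and 1 semitone makes it Abb5.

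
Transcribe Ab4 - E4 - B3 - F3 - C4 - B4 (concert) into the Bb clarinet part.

Written C4 sounds as Bb3 on the Bb clarinet, so concert pitches are written a major second up.
Ab4 becomes Bb4
E4 becomes F#4
B3 becomes C#4
F3 becomes G3
C4 becomes D4
B4 becomes C#5

Bb4 F#4 C#4 G3 D4 C#5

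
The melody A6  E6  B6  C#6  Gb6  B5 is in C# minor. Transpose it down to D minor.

Bb5 F5 C6 D5 Abb5 C5

C# minor to D minor down is a major seventh, so every note moves down by that interval.
A6 → Bb5
E6 → F5
B6 → C6
C#6 → D5
Gb6 → Abb5
B5 → C5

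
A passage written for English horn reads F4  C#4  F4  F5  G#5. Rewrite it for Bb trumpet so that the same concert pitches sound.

First find concert pitch: the English horn sounds a perfect fifth below written, so F4 C#4 F4 F5 G#5 sounds Bb3 F#3 Bb3 Bb4 C#5.
Then write for Bb trumpet: it sounds a major second below written, so the part must be a major second above concert.
Bb3 → C4
F#3 → G#3
Bb3 → C4
Bb4 → C5
C#5 → D#5

C4 G#3 C4 C5 D#5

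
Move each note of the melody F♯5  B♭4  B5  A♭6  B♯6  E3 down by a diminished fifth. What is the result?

B#4 E4 E#5 D6 E##6 A#2

F#5 gives B#4
Bb4 gives E4
B5 gives E#5
Ab6 gives D6
B#6 gives E##6
E3 gives A#2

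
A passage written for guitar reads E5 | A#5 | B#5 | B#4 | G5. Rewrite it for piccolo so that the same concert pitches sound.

E3 A#3 B#3 B#2 G3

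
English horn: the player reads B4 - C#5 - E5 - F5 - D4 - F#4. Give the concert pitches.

E4 F#4 A4 Bb4 G3 B3

Written C4 on the English horn sounds as F3, a perfect fifth lower; apply that shift to every note.
B4 -> E4
C#5 -> F#4
E5 -> A4
F5 -> Bb4
D4 -> G3
F#4 -> B3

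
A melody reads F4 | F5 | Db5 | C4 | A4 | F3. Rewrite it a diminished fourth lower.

C#4 C#5 A4 G#3 E#4 C#3

F4: a fourth down reaches C, and 4 semitones makes it C#4.
F5: a fourth down reaches C, and 4 semitones makes it C#5.
Db5: a fourth down reaches A, and 4 semitones makes it A4.
A diminished fourth down from C4 gives G#3.
A4: a fourth down reaches E, and 4 semitones makes it E#4.
A diminished fourth down from F3 gives C#3.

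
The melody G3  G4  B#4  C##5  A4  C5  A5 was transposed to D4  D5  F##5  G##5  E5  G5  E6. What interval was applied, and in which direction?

up a perfect fifth

Take the first pair: G3 → D4. G to D spans 5 letter names, so the interval is some kind of fifth.
G3 to D4 is 7 semitones, which makes it a perfect fifth; the second version is higher, so the direction is up.
Checking another pair — A5 → E6 — gives the same interval.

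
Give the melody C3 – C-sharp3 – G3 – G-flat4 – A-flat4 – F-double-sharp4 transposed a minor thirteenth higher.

Ab4 A4 Eb5 Ebb6 Fb6 D#6

C3 to Ab4
C#3 to A4
G3 to Eb5
Gb4 to Ebb6
Ab4 to Fb6
F##4 to D#6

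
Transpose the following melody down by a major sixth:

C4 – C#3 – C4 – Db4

Eb3 E2 Eb3 Fb3

C4 → Eb3
C#3 → E2
C4 → Eb3
Db4 → Fb3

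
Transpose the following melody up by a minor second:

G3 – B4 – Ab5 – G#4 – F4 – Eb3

A minor second up from G3 gives Ab3.
B4: a second up reaches C, and 1 semitone makes it C5.
Ab5: a second up reaches B, and 1 semitone makes it Bbb5.
A minor second up from G#4 gives A4.
A minor second up from F4 gives Gb4.
Eb3 up a minor second is Fb3.

Ab3 C5 Bbb5 A4 Gb4 Fb3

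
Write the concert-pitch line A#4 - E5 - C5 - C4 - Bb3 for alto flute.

D#5 A5 F5 F4 Eb4

Written C4 sounds as G3 on the alto flute, so concert pitches are written a perfect fourth up.
A#4 → D#5
E5 → A5
C5 → F5
C4 → F4
Bb3 → Eb4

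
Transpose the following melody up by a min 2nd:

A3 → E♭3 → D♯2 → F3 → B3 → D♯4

Bb3 Fb3 E2 Gb3 C4 E4

A3 -> Bb3
Eb3 -> Fb3
D#2 -> E2
F3 -> Gb3
B3 -> C4
D#4 -> E4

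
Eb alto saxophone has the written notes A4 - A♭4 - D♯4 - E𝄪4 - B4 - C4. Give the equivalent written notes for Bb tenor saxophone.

D5 Db5 G#4 A##4 E5 F4

First find concert pitch: the Eb alto saxophone sounds a major sixth below written, so A4 A♭4 D♯4 E𝄪4 B4 C4 sounds C4 Cb4 F#3 G##3 D4 Eb3.
Then write for Bb tenor saxophone: it sounds a major ninth below written, so the part must be a major ninth above concert.
C4 → D5
Cb4 → Db5
F#3 → G#4
G##3 → A##4
D4 → E5
Eb3 → F4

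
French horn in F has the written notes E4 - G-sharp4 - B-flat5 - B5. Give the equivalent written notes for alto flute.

First find concert pitch: the French horn in F sounds a perfect fifth below written, so E4 G-sharp4 B-flat5 B5 sounds A3 C#4 Eb5 E5.
Then write for alto flute: it sounds a perfect fourth below written, so the part must be a perfect fourth above concert.
A3 → D4
C#4 → F#4
Eb5 → Ab5
E5 → A5

D4 F#4 Ab5 A5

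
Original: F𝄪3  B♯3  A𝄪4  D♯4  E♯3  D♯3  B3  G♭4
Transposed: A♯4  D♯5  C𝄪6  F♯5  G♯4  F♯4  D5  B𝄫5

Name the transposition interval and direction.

up a minor tenth

Take the first pair: F##3 → A#4. F to A spans 10 letter names, so the interval is some kind of tenth.
F##3 to A#4 is 15 semitones, which makes it a minor tenth; the second version is higher, so the direction is up.
Checking another pair — Gb4 → Bbb5 — gives the same interval.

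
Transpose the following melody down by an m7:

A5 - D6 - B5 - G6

A minor seventh down from A5 gives B4.
D6: a seventh down reaches E, and 10 semitones makes it E5.
B5: a seventh down reaches C, and 10 semitones makes it C#5.
A minor seventh down from G6 gives A5.

B4 E5 C#5 A5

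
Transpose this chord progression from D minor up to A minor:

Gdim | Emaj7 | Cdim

D minor up to A minor is a perfect fifth; each chord root moves by that interval while the quality stays the same.
Gdim: root G up a perfect fifth → D, giving Ddim.
Emaj7: root E up a perfect fifth → B, giving Bmaj7.
Cdim: root C up a perfect fifth → G, giving Gdim.

Ddim Bmaj7 Gdim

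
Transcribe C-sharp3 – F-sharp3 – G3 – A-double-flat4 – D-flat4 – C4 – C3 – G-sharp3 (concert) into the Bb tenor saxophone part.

Written C4 sounds as Bb2 on the Bb tenor saxophone, so concert pitches are written a major ninth up.
C#3 gives D#4
F#3 gives G#4
G3 gives A4
Abb4 gives Bbb5
Db4 gives Eb5
C4 gives D5
C3 gives D4
G#3 gives A#4

D#4 G#4 A4 Bbb5 Eb5 D5 D4 A#4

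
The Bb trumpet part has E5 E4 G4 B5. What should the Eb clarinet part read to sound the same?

First find concert pitch: the Bb trumpet sounds a major second below written, so E5 E4 G4 B5 sounds D5 D4 F4 A5.
Then write for Eb clarinet: it sounds a minor third above written, so the part must be a minor third below concert.
D5 → B4
D4 → B3
F4 → D4
A5 → F#5

B4 B3 D4 F#5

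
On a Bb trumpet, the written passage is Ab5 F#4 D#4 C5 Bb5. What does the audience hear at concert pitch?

Written C4 on the Bb trumpet sounds as Bb3, a major second lower; apply that shift to every note.
Ab5 gives Gb5
F#4 gives E4
D#4 gives C#4
C5 gives Bb4
Bb5 gives Ab5

Gb5 E4 C#4 Bb4 Ab5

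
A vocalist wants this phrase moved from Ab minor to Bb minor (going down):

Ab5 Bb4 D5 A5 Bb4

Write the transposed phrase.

Bb4 C4 E4 B4 C4

From Ab down to Bb is a minor seventh; apply that to each pitch.
Ab5 → Bb4
Bb4 → C4
D5 → E4
A5 → B4
Bb4 → C4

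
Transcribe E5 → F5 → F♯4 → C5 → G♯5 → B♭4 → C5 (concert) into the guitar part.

E6 F6 F#5 C6 G#6 Bb5 C6

The guitar sounds a perfect octave below written, so the written part must be a perfect octave above concert — transpose each note up.
E5 -> E6
F5 -> F6
F#4 -> F#5
C5 -> C6
G#5 -> G#6
Bb4 -> Bb5
C5 -> C6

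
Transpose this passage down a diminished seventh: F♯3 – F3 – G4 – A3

A diminished seventh down from F#3 gives G##2.
A diminished seventh down from F3 gives G#2.
A diminished seventh down from G4 gives A#3.
A3: a seventh down reaches B, and 9 semitones makes it B#2.

G##2 G#2 A#3 B#2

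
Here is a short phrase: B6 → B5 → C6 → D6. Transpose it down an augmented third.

Gb6 Gb5 Abb5 Bbb5

B6 -> Gb6
B5 -> Gb5
C6 -> Abb5
D6 -> Bbb5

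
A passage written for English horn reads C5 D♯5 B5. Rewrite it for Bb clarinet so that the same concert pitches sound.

G4 A#4 F#5

First find concert pitch: the English horn sounds a perfect fifth below written, so C5 D♯5 B5 sounds F4 G#4 E5.
Then write for Bb clarinet: it sounds a major second below written, so the part must be a major second above concert.
F4 → G4
G#4 → A#4
E5 → F#5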